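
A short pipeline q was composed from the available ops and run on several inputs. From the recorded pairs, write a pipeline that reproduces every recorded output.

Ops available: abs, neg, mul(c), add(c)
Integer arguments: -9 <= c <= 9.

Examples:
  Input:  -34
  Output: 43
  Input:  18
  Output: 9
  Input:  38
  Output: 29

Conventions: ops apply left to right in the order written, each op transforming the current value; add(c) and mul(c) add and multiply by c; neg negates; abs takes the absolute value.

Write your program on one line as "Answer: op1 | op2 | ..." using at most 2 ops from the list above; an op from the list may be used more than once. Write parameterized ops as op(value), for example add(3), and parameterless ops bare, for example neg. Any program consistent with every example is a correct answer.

add(-9) | abs

Check, running the answer program on each example:
  -34 -> -43 -> 43
  18 -> 9 -> 9
  38 -> 29 -> 29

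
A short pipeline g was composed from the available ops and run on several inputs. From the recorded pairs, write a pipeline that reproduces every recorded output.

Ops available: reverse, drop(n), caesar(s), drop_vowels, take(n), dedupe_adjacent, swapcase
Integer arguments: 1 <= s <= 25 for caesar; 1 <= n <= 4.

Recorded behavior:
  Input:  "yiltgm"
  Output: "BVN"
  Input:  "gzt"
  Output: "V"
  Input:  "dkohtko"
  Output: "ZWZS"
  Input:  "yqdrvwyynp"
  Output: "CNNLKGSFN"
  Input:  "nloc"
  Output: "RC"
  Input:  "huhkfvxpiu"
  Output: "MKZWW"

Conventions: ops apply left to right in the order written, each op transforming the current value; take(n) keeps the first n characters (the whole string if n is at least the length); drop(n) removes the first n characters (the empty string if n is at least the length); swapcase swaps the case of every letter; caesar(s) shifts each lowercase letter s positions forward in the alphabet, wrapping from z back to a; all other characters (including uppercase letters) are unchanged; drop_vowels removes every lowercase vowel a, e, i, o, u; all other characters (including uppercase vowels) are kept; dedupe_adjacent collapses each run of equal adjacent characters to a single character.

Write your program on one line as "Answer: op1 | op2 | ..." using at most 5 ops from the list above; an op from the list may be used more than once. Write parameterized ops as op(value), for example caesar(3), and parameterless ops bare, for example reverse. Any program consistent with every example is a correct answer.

drop_vowels | caesar(15) | reverse | drop_vowels | swapcase

Check, running the answer program on each example:
  "yiltgm" -> "yltgm" -> "naivb" -> "bvian" -> "bvn" -> "BVN"
  "gzt" -> "gzt" -> "voi" -> "iov" -> "v" -> "V"
  "dkohtko" -> "dkhtk" -> "szwiz" -> "ziwzs" -> "zwzs" -> "ZWZS"
  "yqdrvwyynp" -> "yqdrvwyynp" -> "nfsgklnnce" -> "ecnnlkgsfn" -> "cnnlkgsfn" -> "CNNLKGSFN"
  "nloc" -> "nlc" -> "car" -> "rac" -> "rc" -> "RC"
  "huhkfvxpiu" -> "hhkfvxp" -> "wwzukme" -> "emkuzww" -> "mkzww" -> "MKZWW"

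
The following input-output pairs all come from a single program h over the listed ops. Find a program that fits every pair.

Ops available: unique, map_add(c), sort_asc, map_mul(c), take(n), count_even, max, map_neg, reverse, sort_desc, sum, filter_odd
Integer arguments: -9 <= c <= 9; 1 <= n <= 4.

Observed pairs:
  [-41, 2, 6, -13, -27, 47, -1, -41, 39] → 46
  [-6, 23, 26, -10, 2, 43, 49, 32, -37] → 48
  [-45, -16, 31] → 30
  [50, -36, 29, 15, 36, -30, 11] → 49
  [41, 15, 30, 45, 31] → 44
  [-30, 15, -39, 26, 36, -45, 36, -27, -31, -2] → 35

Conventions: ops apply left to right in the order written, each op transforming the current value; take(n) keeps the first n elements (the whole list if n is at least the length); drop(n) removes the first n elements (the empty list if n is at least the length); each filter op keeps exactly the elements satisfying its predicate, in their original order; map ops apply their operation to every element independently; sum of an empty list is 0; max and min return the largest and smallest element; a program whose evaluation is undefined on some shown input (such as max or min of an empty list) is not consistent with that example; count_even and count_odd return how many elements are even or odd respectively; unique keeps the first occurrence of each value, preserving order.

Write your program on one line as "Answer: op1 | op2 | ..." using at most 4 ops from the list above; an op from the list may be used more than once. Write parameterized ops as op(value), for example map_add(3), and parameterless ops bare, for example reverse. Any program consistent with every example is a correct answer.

sort_desc | sort_asc | map_add(-1) | max

Check, running the answer program on each example:
  [-41, 2, 6, -13, -27, 47, -1, -41, 39] -> [47, 39, 6, 2, -1, -13, -27, -41, -41] -> [-41, -41, -27, -13, -1, 2, 6, 39, 47] -> [-42, -42, -28, -14, -2, 1, 5, 38, 46] -> 46
  [-6, 23, 26, -10, 2, 43, 49, 32, -37] -> [49, 43, 32, 26, 23, 2, -6, -10, -37] -> [-37, -10, -6, 2, 23, 26, 32, 43, 49] -> [-38, -11, -7, 1, 22, 25, 31, 42, 48] -> 48
  [-45, -16, 31] -> [31, -16, -45] -> [-45, -16, 31] -> [-46, -17, 30] -> 30
  [50, -36, 29, 15, 36, -30, 11] -> [50, 36, 29, 15, 11, -30, -36] -> [-36, -30, 11, 15, 29, 36, 50] -> [-37, -31, 10, 14, 28, 35, 49] -> 49
  [41, 15, 30, 45, 31] -> [45, 41, 31, 30, 15] -> [15, 30, 31, 41, 45] -> [14, 29, 30, 40, 44] -> 44
  [-30, 15, -39, 26, 36, -45, 36, -27, -31, -2] -> [36, 36, 26, 15, -2, -27, -30, -31, -39, -45] -> [-45, -39, -31, -30, -27, -2, 15, 26, 36, 36] -> [-46, -40, -32, -31, -28, -3, 14, 25, 35, 35] -> 35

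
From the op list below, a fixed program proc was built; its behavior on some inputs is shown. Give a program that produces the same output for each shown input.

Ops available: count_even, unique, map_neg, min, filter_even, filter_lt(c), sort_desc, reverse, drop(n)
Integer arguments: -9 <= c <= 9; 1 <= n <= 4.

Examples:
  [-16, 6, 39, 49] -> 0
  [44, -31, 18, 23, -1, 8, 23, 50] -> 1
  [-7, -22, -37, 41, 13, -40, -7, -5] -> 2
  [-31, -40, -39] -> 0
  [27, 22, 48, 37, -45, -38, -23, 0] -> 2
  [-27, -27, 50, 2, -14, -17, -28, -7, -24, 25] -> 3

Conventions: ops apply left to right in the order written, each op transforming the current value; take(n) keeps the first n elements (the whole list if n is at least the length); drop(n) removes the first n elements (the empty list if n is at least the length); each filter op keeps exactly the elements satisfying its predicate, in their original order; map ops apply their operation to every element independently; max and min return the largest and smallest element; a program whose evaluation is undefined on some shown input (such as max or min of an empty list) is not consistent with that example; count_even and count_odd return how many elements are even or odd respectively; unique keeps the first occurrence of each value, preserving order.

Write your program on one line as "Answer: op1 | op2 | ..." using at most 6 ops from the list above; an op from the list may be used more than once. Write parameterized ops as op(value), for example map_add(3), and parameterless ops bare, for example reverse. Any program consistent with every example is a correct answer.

unique | sort_desc | drop(4) | filter_even | count_even

Check, running the answer program on each example:
  [-16, 6, 39, 49] -> [-16, 6, 39, 49] -> [49, 39, 6, -16] -> [] -> [] -> 0
  [44, -31, 18, 23, -1, 8, 23, 50] -> [44, -31, 18, 23, -1, 8, 50] -> [50, 44, 23, 18, 8, -1, -31] -> [8, -1, -31] -> [8] -> 1
  [-7, -22, -37, 41, 13, -40, -7, -5] -> [-7, -22, -37, 41, 13, -40, -5] -> [41, 13, -5, -7, -22, -37, -40] -> [-22, -37, -40] -> [-22, -40] -> 2
  [-31, -40, -39] -> [-31, -40, -39] -> [-31, -39, -40] -> [] -> [] -> 0
  [27, 22, 48, 37, -45, -38, -23, 0] -> [27, 22, 48, 37, -45, -38, -23, 0] -> [48, 37, 27, 22, 0, -23, -38, -45] -> [0, -23, -38, -45] -> [0, -38] -> 2
  [-27, -27, 50, 2, -14, -17, -28, -7, -24, 25] -> [-27, 50, 2, -14, -17, -28, -7, -24, 25] -> [50, 25, 2, -7, -14, -17, -24, -27, -28] -> [-14, -17, -24, -27, -28] -> [-14, -24, -28] -> 3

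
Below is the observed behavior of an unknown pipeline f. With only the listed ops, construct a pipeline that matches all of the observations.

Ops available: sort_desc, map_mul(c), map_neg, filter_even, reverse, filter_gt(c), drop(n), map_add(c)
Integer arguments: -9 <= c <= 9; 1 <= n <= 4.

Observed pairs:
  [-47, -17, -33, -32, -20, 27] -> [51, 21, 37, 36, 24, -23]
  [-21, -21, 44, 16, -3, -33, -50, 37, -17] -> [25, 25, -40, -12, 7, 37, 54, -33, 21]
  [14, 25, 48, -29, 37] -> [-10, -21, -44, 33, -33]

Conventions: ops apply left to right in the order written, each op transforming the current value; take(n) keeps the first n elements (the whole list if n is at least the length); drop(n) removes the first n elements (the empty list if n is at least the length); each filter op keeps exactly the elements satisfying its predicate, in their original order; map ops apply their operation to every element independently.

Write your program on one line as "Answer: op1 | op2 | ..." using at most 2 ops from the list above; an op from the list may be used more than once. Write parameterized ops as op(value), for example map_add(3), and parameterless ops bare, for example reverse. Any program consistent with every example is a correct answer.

map_neg | map_add(4)

Check, running the answer program on each example:
  [-47, -17, -33, -32, -20, 27] -> [47, 17, 33, 32, 20, -27] -> [51, 21, 37, 36, 24, -23]
  [-21, -21, 44, 16, -3, -33, -50, 37, -17] -> [21, 21, -44, -16, 3, 33, 50, -37, 17] -> [25, 25, -40, -12, 7, 37, 54, -33, 21]
  [14, 25, 48, -29, 37] -> [-14, -25, -48, 29, -37] -> [-10, -21, -44, 33, -33]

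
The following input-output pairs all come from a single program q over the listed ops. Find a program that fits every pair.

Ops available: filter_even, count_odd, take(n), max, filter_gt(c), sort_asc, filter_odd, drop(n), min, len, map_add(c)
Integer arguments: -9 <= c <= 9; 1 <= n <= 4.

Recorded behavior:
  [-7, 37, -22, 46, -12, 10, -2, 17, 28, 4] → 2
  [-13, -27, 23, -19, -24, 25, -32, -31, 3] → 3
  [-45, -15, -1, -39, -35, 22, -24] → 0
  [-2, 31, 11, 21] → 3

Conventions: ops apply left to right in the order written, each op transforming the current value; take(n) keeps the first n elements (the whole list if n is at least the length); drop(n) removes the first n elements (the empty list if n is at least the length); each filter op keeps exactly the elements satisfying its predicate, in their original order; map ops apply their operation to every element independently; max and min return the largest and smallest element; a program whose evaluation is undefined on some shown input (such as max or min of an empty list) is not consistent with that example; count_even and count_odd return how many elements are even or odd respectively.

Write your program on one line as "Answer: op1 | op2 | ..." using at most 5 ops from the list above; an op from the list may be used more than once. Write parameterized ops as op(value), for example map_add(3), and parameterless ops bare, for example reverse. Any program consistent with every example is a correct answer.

filter_gt(2) | sort_asc | filter_odd | count_odd

Check, running the answer program on each example:
  [-7, 37, -22, 46, -12, 10, -2, 17, 28, 4] -> [37, 46, 10, 17, 28, 4] -> [4, 10, 17, 28, 37, 46] -> [17, 37] -> 2
  [-13, -27, 23, -19, -24, 25, -32, -31, 3] -> [23, 25, 3] -> [3, 23, 25] -> [3, 23, 25] -> 3
  [-45, -15, -1, -39, -35, 22, -24] -> [22] -> [22] -> [] -> 0
  [-2, 31, 11, 21] -> [31, 11, 21] -> [11, 21, 31] -> [11, 21, 31] -> 3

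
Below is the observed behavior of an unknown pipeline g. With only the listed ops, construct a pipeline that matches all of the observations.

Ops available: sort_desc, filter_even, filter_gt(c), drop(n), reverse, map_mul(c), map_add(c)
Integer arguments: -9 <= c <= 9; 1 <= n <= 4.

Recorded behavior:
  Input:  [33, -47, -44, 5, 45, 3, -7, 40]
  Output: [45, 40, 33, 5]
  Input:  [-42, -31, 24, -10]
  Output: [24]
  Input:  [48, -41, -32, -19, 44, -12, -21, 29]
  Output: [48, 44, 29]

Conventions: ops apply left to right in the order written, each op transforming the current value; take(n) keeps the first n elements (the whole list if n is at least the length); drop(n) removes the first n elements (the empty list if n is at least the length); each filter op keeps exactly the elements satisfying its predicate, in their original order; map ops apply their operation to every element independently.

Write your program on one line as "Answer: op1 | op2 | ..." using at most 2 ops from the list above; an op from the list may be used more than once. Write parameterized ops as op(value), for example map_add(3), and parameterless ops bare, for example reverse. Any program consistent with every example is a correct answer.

filter_gt(4) | sort_desc

Check, running the answer program on each example:
  [33, -47, -44, 5, 45, 3, -7, 40] -> [33, 5, 45, 40] -> [45, 40, 33, 5]
  [-42, -31, 24, -10] -> [24] -> [24]
  [48, -41, -32, -19, 44, -12, -21, 29] -> [48, 44, 29] -> [48, 44, 29]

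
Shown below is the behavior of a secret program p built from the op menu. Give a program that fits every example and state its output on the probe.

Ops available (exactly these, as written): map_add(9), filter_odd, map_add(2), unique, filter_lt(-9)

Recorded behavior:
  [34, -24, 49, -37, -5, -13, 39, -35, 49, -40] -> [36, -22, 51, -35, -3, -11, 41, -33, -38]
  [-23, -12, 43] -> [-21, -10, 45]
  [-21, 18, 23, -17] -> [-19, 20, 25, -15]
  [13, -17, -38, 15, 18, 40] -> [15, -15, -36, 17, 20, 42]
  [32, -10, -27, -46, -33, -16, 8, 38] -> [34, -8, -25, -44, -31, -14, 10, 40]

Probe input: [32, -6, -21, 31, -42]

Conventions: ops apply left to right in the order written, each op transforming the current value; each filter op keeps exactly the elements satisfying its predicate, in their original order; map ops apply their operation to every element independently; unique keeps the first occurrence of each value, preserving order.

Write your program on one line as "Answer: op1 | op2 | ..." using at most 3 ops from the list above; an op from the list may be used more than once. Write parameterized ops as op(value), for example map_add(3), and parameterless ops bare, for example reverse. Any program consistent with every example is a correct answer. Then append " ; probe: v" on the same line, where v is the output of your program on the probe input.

map_add(2) | unique ; probe: [34, -4, -19, 33, -40]

Check, running the answer program on each example:
  [34, -24, 49, -37, -5, -13, 39, -35, 49, -40] -> [36, -22, 51, -35, -3, -11, 41, -33, 51, -38] -> [36, -22, 51, -35, -3, -11, 41, -33, -38]
  [-23, -12, 43] -> [-21, -10, 45] -> [-21, -10, 45]
  [-21, 18, 23, -17] -> [-19, 20, 25, -15] -> [-19, 20, 25, -15]
  [13, -17, -38, 15, 18, 40] -> [15, -15, -36, 17, 20, 42] -> [15, -15, -36, 17, 20, 42]
  [32, -10, -27, -46, -33, -16, 8, 38] -> [34, -8, -25, -44, -31, -14, 10, 40] -> [34, -8, -25, -44, -31, -14, 10, 40]
  probe: [32, -6, -21, 31, -42] -> [34, -4, -19, 33, -40] -> [34, -4, -19, 33, -40]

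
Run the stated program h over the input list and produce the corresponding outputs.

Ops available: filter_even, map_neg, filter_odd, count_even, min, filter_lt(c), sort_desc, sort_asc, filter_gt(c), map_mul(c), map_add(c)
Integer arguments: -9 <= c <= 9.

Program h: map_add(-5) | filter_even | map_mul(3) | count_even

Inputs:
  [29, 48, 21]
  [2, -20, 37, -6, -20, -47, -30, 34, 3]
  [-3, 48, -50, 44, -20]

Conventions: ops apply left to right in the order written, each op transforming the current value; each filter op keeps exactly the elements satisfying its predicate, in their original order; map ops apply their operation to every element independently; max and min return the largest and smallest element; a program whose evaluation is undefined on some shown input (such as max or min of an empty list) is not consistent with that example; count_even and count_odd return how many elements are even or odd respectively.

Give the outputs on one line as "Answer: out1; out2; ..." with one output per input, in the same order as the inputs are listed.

2; 3; 1

Execution, op by op:
  [29, 48, 21] -> [24, 43, 16] -> [24, 16] -> [72, 48] -> 2
  [2, -20, 37, -6, -20, -47, -30, 34, 3] -> [-3, -25, 32, -11, -25, -52, -35, 29, -2] -> [32, -52, -2] -> [96, -156, -6] -> 3
  [-3, 48, -50, 44, -20] -> [-8, 43, -55, 39, -25] -> [-8] -> [-24] -> 1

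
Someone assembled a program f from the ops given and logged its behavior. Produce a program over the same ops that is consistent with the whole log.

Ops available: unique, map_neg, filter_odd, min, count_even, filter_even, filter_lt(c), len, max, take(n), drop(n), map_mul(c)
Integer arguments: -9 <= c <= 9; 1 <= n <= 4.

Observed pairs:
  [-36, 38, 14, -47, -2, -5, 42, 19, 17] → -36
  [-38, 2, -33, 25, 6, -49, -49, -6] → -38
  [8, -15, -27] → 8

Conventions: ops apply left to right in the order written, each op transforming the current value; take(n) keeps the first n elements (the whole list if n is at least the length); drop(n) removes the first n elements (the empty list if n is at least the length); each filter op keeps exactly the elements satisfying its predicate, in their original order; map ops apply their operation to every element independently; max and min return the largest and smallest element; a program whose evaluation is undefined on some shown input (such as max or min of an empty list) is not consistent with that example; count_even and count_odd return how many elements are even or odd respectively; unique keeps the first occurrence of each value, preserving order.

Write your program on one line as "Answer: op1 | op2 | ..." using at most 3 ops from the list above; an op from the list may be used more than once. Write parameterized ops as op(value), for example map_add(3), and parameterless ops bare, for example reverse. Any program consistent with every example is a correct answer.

filter_even | min

Check, running the answer program on each example:
  [-36, 38, 14, -47, -2, -5, 42, 19, 17] -> [-36, 38, 14, -2, 42] -> -36
  [-38, 2, -33, 25, 6, -49, -49, -6] -> [-38, 2, 6, -6] -> -38
  [8, -15, -27] -> [8] -> 8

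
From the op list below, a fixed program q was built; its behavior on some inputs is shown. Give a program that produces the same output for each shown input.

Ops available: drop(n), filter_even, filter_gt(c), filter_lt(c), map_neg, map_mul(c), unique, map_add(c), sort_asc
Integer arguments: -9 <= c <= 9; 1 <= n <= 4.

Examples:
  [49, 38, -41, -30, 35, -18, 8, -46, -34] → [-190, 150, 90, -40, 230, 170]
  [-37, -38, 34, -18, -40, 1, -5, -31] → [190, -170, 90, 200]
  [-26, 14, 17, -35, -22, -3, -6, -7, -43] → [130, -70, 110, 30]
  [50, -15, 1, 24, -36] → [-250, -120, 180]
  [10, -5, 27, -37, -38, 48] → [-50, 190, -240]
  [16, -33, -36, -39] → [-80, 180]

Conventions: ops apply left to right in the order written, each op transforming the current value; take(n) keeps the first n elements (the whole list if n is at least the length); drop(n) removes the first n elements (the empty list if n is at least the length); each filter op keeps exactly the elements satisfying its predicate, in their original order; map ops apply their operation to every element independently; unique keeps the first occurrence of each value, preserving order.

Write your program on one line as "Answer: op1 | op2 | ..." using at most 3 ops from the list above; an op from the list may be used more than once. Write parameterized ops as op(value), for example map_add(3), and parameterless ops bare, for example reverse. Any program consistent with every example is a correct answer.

filter_even | map_mul(-5)

Check, running the answer program on each example:
  [49, 38, -41, -30, 35, -18, 8, -46, -34] -> [38, -30, -18, 8, -46, -34] -> [-190, 150, 90, -40, 230, 170]
  [-37, -38, 34, -18, -40, 1, -5, -31] -> [-38, 34, -18, -40] -> [190, -170, 90, 200]
  [-26, 14, 17, -35, -22, -3, -6, -7, -43] -> [-26, 14, -22, -6] -> [130, -70, 110, 30]
  [50, -15, 1, 24, -36] -> [50, 24, -36] -> [-250, -120, 180]
  [10, -5, 27, -37, -38, 48] -> [10, -38, 48] -> [-50, 190, -240]
  [16, -33, -36, -39] -> [16, -36] -> [-80, 180]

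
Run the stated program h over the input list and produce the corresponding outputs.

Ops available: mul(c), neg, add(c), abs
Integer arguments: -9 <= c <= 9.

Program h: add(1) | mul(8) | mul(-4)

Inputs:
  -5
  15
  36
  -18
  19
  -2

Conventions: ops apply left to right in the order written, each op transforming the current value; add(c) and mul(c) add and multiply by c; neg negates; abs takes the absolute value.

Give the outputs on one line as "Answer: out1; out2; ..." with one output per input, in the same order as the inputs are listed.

Execution, op by op:
  -5 -> -4 -> -32 -> 128
  15 -> 16 -> 128 -> -512
  36 -> 37 -> 296 -> -1184
  -18 -> -17 -> -136 -> 544
  19 -> 20 -> 160 -> -640
  -2 -> -1 -> -8 -> 32

128; -512; -1184; 544; -640; 32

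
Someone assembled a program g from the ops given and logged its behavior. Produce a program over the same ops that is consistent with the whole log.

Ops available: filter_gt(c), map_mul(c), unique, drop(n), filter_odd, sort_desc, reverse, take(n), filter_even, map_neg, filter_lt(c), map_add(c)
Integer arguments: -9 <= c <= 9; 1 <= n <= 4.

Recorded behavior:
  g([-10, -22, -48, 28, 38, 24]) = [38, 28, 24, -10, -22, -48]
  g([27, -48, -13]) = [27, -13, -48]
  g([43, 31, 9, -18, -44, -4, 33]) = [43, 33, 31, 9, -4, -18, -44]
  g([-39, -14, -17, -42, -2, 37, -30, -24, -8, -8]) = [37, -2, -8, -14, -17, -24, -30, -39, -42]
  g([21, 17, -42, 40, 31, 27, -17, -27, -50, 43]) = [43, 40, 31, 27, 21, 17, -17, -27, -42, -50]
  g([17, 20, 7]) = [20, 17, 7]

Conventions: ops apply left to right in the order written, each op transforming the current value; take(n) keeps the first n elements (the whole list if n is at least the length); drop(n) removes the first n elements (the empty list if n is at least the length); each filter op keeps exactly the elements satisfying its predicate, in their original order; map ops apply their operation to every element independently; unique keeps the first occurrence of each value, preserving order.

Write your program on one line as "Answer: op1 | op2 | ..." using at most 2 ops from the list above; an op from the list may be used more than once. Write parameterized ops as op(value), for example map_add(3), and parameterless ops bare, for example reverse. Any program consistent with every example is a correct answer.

unique | sort_desc

Check, running the answer program on each example:
  [-10, -22, -48, 28, 38, 24] -> [-10, -22, -48, 28, 38, 24] -> [38, 28, 24, -10, -22, -48]
  [27, -48, -13] -> [27, -48, -13] -> [27, -13, -48]
  [43, 31, 9, -18, -44, -4, 33] -> [43, 31, 9, -18, -44, -4, 33] -> [43, 33, 31, 9, -4, -18, -44]
  [-39, -14, -17, -42, -2, 37, -30, -24, -8, -8] -> [-39, -14, -17, -42, -2, 37, -30, -24, -8] -> [37, -2, -8, -14, -17, -24, -30, -39, -42]
  [21, 17, -42, 40, 31, 27, -17, -27, -50, 43] -> [21, 17, -42, 40, 31, 27, -17, -27, -50, 43] -> [43, 40, 31, 27, 21, 17, -17, -27, -42, -50]
  [17, 20, 7] -> [17, 20, 7] -> [20, 17, 7]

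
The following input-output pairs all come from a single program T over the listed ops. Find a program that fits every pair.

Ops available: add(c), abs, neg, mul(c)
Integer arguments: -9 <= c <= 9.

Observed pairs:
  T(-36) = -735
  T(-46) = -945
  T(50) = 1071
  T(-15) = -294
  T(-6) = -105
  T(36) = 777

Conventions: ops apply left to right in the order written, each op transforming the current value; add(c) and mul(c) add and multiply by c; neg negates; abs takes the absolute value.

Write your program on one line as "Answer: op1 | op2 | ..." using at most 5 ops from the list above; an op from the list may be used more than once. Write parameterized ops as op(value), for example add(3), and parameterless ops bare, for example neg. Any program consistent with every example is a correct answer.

mul(7) | add(7) | neg | mul(-3)

Check, running the answer program on each example:
  -36 -> -252 -> -245 -> 245 -> -735
  -46 -> -322 -> -315 -> 315 -> -945
  50 -> 350 -> 357 -> -357 -> 1071
  -15 -> -105 -> -98 -> 98 -> -294
  -6 -> -42 -> -35 -> 35 -> -105
  36 -> 252 -> 259 -> -259 -> 777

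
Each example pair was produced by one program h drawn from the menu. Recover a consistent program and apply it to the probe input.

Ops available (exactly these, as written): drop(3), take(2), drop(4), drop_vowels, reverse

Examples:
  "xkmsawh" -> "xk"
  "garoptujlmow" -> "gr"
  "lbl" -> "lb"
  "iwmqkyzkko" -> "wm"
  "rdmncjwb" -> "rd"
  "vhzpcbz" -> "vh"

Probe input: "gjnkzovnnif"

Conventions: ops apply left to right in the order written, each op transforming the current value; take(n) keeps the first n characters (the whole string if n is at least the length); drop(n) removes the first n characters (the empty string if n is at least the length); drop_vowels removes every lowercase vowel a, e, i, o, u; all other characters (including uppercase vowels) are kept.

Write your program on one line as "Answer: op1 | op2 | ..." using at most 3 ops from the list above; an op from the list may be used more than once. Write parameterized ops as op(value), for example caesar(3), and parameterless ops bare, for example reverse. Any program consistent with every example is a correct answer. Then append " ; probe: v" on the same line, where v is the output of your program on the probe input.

drop_vowels | take(2) ; probe: "gj"

Check, running the answer program on each example:
  "xkmsawh" -> "xkmswh" -> "xk"
  "garoptujlmow" -> "grptjlmw" -> "gr"
  "lbl" -> "lbl" -> "lb"
  "iwmqkyzkko" -> "wmqkyzkk" -> "wm"
  "rdmncjwb" -> "rdmncjwb" -> "rd"
  "vhzpcbz" -> "vhzpcbz" -> "vh"
  probe: "gjnkzovnnif" -> "gjnkzvnnf" -> "gj"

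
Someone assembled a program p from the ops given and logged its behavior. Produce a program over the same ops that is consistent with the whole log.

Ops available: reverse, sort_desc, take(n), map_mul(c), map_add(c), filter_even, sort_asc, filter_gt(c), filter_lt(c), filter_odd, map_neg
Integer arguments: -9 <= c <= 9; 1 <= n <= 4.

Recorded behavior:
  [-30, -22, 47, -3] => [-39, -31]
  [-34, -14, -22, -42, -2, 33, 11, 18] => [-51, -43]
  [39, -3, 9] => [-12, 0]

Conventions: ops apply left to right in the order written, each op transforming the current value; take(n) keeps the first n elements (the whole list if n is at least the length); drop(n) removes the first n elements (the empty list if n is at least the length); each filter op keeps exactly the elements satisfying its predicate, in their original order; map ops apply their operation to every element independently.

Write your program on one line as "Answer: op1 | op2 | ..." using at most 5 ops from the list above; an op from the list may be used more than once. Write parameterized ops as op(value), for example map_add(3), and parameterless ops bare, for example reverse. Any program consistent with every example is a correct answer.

sort_desc | reverse | map_add(-9) | take(2)

Check, running the answer program on each example:
  [-30, -22, 47, -3] -> [47, -3, -22, -30] -> [-30, -22, -3, 47] -> [-39, -31, -12, 38] -> [-39, -31]
  [-34, -14, -22, -42, -2, 33, 11, 18] -> [33, 18, 11, -2, -14, -22, -34, -42] -> [-42, -34, -22, -14, -2, 11, 18, 33] -> [-51, -43, -31, -23, -11, 2, 9, 24] -> [-51, -43]
  [39, -3, 9] -> [39, 9, -3] -> [-3, 9, 39] -> [-12, 0, 30] -> [-12, 0]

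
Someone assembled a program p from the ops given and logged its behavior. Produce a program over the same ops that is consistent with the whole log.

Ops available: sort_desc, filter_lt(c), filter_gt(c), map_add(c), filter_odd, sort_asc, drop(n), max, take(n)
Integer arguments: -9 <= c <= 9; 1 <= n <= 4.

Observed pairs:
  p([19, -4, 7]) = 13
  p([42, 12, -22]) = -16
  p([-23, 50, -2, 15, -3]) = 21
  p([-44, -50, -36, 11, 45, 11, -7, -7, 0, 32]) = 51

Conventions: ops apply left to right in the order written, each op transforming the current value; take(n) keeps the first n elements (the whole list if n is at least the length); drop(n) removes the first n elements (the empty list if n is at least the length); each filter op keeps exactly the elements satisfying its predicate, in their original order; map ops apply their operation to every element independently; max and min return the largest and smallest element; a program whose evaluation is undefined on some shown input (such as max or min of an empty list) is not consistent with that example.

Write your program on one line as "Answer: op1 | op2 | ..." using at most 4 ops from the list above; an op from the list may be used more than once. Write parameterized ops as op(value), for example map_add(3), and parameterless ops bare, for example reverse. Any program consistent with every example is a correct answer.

map_add(6) | drop(2) | sort_desc | max

Check, running the answer program on each example:
  [19, -4, 7] -> [25, 2, 13] -> [13] -> [13] -> 13
  [42, 12, -22] -> [48, 18, -16] -> [-16] -> [-16] -> -16
  [-23, 50, -2, 15, -3] -> [-17, 56, 4, 21, 3] -> [4, 21, 3] -> [21, 4, 3] -> 21
  [-44, -50, -36, 11, 45, 11, -7, -7, 0, 32] -> [-38, -44, -30, 17, 51, 17, -1, -1, 6, 38] -> [-30, 17, 51, 17, -1, -1, 6, 38] -> [51, 38, 17, 17, 6, -1, -1, -30] -> 51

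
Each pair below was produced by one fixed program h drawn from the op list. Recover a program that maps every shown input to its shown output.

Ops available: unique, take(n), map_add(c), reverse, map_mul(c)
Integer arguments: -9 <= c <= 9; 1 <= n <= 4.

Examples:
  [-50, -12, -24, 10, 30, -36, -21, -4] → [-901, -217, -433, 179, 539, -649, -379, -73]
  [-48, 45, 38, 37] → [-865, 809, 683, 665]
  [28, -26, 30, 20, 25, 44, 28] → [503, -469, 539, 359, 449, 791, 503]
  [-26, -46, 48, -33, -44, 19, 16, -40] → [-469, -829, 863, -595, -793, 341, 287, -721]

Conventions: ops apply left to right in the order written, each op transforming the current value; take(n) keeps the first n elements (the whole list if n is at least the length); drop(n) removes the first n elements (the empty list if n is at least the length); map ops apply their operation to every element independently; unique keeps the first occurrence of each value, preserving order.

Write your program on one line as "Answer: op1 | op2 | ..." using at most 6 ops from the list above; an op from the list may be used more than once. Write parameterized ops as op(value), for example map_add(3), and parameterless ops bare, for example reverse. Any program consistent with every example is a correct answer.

reverse | map_mul(3) | map_mul(6) | reverse | map_add(-1)

Check, running the answer program on each example:
  [-50, -12, -24, 10, 30, -36, -21, -4] -> [-4, -21, -36, 30, 10, -24, -12, -50] -> [-12, -63, -108, 90, 30, -72, -36, -150] -> [-72, -378, -648, 540, 180, -432, -216, -900] -> [-900, -216, -432, 180, 540, -648, -378, -72] -> [-901, -217, -433, 179, 539, -649, -379, -73]
  [-48, 45, 38, 37] -> [37, 38, 45, -48] -> [111, 114, 135, -144] -> [666, 684, 810, -864] -> [-864, 810, 684, 666] -> [-865, 809, 683, 665]
  [28, -26, 30, 20, 25, 44, 28] -> [28, 44, 25, 20, 30, -26, 28] -> [84, 132, 75, 60, 90, -78, 84] -> [504, 792, 450, 360, 540, -468, 504] -> [504, -468, 540, 360, 450, 792, 504] -> [503, -469, 539, 359, 449, 791, 503]
  [-26, -46, 48, -33, -44, 19, 16, -40] -> [-40, 16, 19, -44, -33, 48, -46, -26] -> [-120, 48, 57, -132, -99, 144, -138, -78] -> [-720, 288, 342, -792, -594, 864, -828, -468] -> [-468, -828, 864, -594, -792, 342, 288, -720] -> [-469, -829, 863, -595, -793, 341, 287, -721]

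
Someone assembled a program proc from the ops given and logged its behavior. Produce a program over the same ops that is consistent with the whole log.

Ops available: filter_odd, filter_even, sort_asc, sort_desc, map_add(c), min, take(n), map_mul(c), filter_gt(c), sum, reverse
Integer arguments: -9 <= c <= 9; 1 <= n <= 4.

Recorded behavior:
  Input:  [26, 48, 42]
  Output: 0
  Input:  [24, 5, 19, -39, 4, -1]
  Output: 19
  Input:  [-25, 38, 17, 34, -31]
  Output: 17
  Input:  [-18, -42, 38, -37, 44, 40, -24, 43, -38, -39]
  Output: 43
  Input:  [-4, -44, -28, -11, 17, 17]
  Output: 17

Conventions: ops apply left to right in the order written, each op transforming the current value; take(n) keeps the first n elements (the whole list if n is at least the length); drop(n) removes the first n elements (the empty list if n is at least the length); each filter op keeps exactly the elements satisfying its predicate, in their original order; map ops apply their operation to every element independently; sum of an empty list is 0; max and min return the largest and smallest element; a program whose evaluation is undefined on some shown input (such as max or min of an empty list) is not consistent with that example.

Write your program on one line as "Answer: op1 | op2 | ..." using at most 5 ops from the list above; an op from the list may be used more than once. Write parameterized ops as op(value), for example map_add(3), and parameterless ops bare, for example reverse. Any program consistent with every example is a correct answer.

sort_desc | filter_odd | take(1) | sum

Check, running the answer program on each example:
  [26, 48, 42] -> [48, 42, 26] -> [] -> [] -> 0
  [24, 5, 19, -39, 4, -1] -> [24, 19, 5, 4, -1, -39] -> [19, 5, -1, -39] -> [19] -> 19
  [-25, 38, 17, 34, -31] -> [38, 34, 17, -25, -31] -> [17, -25, -31] -> [17] -> 17
  [-18, -42, 38, -37, 44, 40, -24, 43, -38, -39] -> [44, 43, 40, 38, -18, -24, -37, -38, -39, -42] -> [43, -37, -39] -> [43] -> 43
  [-4, -44, -28, -11, 17, 17] -> [17, 17, -4, -11, -28, -44] -> [17, 17, -11] -> [17] -> 17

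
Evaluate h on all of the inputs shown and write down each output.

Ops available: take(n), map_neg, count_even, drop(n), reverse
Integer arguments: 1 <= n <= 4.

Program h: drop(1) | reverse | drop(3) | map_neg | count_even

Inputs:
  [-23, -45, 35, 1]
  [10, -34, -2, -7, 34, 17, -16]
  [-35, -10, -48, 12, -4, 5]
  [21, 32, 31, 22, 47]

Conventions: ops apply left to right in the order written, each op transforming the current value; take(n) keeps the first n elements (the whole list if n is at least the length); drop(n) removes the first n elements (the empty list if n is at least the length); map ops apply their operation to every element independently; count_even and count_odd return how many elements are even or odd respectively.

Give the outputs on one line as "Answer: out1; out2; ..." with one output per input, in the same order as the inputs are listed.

Execution, op by op:
  [-23, -45, 35, 1] -> [-45, 35, 1] -> [1, 35, -45] -> [] -> [] -> 0
  [10, -34, -2, -7, 34, 17, -16] -> [-34, -2, -7, 34, 17, -16] -> [-16, 17, 34, -7, -2, -34] -> [-7, -2, -34] -> [7, 2, 34] -> 2
  [-35, -10, -48, 12, -4, 5] -> [-10, -48, 12, -4, 5] -> [5, -4, 12, -48, -10] -> [-48, -10] -> [48, 10] -> 2
  [21, 32, 31, 22, 47] -> [32, 31, 22, 47] -> [47, 22, 31, 32] -> [32] -> [-32] -> 1

0; 2; 2; 1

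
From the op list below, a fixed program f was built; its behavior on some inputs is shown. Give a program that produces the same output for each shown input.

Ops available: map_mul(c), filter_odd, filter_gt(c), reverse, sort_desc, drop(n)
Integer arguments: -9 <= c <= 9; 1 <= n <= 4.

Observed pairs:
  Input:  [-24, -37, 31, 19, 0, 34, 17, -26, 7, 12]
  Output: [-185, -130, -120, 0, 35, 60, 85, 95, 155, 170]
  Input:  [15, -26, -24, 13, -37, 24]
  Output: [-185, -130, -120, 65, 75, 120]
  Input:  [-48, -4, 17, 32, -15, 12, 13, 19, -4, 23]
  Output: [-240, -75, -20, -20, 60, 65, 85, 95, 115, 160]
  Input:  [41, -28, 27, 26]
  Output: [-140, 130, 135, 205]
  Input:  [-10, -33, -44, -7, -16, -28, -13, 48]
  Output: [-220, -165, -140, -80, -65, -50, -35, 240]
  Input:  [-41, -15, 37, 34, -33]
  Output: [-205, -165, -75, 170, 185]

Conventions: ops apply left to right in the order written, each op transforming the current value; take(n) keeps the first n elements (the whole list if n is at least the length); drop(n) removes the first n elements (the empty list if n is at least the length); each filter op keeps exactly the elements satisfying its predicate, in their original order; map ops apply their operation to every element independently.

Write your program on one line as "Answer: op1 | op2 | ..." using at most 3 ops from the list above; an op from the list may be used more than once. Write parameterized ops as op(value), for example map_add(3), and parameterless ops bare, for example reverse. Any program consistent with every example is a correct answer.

sort_desc | map_mul(5) | reverse

Check, running the answer program on each example:
  [-24, -37, 31, 19, 0, 34, 17, -26, 7, 12] -> [34, 31, 19, 17, 12, 7, 0, -24, -26, -37] -> [170, 155, 95, 85, 60, 35, 0, -120, -130, -185] -> [-185, -130, -120, 0, 35, 60, 85, 95, 155, 170]
  [15, -26, -24, 13, -37, 24] -> [24, 15, 13, -24, -26, -37] -> [120, 75, 65, -120, -130, -185] -> [-185, -130, -120, 65, 75, 120]
  [-48, -4, 17, 32, -15, 12, 13, 19, -4, 23] -> [32, 23, 19, 17, 13, 12, -4, -4, -15, -48] -> [160, 115, 95, 85, 65, 60, -20, -20, -75, -240] -> [-240, -75, -20, -20, 60, 65, 85, 95, 115, 160]
  [41, -28, 27, 26] -> [41, 27, 26, -28] -> [205, 135, 130, -140] -> [-140, 130, 135, 205]
  [-10, -33, -44, -7, -16, -28, -13, 48] -> [48, -7, -10, -13, -16, -28, -33, -44] -> [240, -35, -50, -65, -80, -140, -165, -220] -> [-220, -165, -140, -80, -65, -50, -35, 240]
  [-41, -15, 37, 34, -33] -> [37, 34, -15, -33, -41] -> [185, 170, -75, -165, -205] -> [-205, -165, -75, 170, 185]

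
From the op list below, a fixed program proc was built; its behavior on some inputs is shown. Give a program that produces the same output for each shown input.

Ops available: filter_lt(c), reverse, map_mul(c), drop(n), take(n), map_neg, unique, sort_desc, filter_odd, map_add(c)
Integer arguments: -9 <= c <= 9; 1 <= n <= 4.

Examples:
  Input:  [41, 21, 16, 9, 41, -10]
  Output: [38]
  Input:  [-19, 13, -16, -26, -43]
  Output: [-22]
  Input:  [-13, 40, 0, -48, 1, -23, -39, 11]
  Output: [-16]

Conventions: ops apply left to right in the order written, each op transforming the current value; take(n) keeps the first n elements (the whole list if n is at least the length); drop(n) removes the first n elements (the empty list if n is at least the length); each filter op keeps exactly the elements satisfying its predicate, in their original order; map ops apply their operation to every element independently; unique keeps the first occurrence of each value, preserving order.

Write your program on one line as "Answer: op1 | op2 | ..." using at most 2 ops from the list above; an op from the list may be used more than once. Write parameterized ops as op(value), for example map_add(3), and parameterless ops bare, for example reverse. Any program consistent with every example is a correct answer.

map_add(-3) | take(1)

Check, running the answer program on each example:
  [41, 21, 16, 9, 41, -10] -> [38, 18, 13, 6, 38, -13] -> [38]
  [-19, 13, -16, -26, -43] -> [-22, 10, -19, -29, -46] -> [-22]
  [-13, 40, 0, -48, 1, -23, -39, 11] -> [-16, 37, -3, -51, -2, -26, -42, 8] -> [-16]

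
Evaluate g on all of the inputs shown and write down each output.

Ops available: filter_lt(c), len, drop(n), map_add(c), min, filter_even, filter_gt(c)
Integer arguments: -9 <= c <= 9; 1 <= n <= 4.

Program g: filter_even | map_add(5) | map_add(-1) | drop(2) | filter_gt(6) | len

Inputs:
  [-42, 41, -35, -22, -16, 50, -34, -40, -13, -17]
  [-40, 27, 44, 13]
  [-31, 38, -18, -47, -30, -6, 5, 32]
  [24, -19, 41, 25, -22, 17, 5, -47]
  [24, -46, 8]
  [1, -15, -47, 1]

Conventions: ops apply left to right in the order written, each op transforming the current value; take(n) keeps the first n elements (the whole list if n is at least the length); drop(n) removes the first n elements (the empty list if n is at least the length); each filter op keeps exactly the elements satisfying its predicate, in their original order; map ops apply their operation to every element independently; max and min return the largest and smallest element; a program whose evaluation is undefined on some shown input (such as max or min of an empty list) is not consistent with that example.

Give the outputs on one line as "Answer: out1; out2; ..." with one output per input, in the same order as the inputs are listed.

Execution, op by op:
  [-42, 41, -35, -22, -16, 50, -34, -40, -13, -17] -> [-42, -22, -16, 50, -34, -40] -> [-37, -17, -11, 55, -29, -35] -> [-38, -18, -12, 54, -30, -36] -> [-12, 54, -30, -36] -> [54] -> 1
  [-40, 27, 44, 13] -> [-40, 44] -> [-35, 49] -> [-36, 48] -> [] -> [] -> 0
  [-31, 38, -18, -47, -30, -6, 5, 32] -> [38, -18, -30, -6, 32] -> [43, -13, -25, -1, 37] -> [42, -14, -26, -2, 36] -> [-26, -2, 36] -> [36] -> 1
  [24, -19, 41, 25, -22, 17, 5, -47] -> [24, -22] -> [29, -17] -> [28, -18] -> [] -> [] -> 0
  [24, -46, 8] -> [24, -46, 8] -> [29, -41, 13] -> [28, -42, 12] -> [12] -> [12] -> 1
  [1, -15, -47, 1] -> [] -> [] -> [] -> [] -> [] -> 0

1; 0; 1; 0; 1; 0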